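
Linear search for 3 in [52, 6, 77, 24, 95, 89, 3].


i=0: 52!=3
i=1: 6!=3
i=2: 77!=3
i=3: 24!=3
i=4: 95!=3
i=5: 89!=3
i=6: 3==3 found!

Found at 6, 7 comps


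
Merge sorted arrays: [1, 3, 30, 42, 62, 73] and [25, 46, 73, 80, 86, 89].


Take 1 from A
Take 3 from A
Take 25 from B
Take 30 from A
Take 42 from A
Take 46 from B
Take 62 from A
Take 73 from A

Merged: [1, 3, 25, 30, 42, 46, 62, 73, 73, 80, 86, 89]


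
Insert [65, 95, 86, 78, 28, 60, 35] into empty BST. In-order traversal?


Insert 65: root
Insert 95: R from 65
Insert 86: R from 65 -> L from 95
Insert 78: R from 65 -> L from 95 -> L from 86
Insert 28: L from 65
Insert 60: L from 65 -> R from 28
Insert 35: L from 65 -> R from 28 -> L from 60

In-order: [28, 35, 60, 65, 78, 86, 95]


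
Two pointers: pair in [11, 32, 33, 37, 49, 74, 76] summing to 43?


lo=0(11)+hi=6(76)=87
lo=0(11)+hi=5(74)=85
lo=0(11)+hi=4(49)=60
lo=0(11)+hi=3(37)=48
lo=0(11)+hi=2(33)=44
lo=0(11)+hi=1(32)=43

Yes: 11+32=43


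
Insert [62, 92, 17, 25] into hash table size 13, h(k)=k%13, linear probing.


Insert 62: h=10 -> slot 10
Insert 92: h=1 -> slot 1
Insert 17: h=4 -> slot 4
Insert 25: h=12 -> slot 12

Table: [None, 92, None, None, 17, None, None, None, None, None, 62, None, 25]


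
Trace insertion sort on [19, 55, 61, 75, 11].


Initial: [19, 55, 61, 75, 11]
Insert 55: [19, 55, 61, 75, 11]
Insert 61: [19, 55, 61, 75, 11]
Insert 75: [19, 55, 61, 75, 11]
Insert 11: [11, 19, 55, 61, 75]

Sorted: [11, 19, 55, 61, 75]


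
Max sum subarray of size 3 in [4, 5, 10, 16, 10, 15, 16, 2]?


[0:3]: 19
[1:4]: 31
[2:5]: 36
[3:6]: 41
[4:7]: 41
[5:8]: 33

Max: 41 at [3:6]


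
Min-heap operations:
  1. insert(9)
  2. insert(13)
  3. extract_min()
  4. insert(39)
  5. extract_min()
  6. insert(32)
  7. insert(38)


insert(9) -> [9]
insert(13) -> [9, 13]
extract_min()->9, [13]
insert(39) -> [13, 39]
extract_min()->13, [39]
insert(32) -> [32, 39]
insert(38) -> [32, 39, 38]

Final heap: [32, 39, 38]


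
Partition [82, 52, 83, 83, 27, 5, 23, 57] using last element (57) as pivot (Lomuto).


Pivot: 57
  52 <= 57: swap -> [52, 82, 83, 83, 27, 5, 23, 57]
  27 <= 57: swap -> [52, 27, 83, 83, 82, 5, 23, 57]
  5 <= 57: swap -> [52, 27, 5, 83, 82, 83, 23, 57]
  23 <= 57: swap -> [52, 27, 5, 23, 82, 83, 83, 57]
Place pivot at 4: [52, 27, 5, 23, 57, 83, 83, 82]

Partitioned: [52, 27, 5, 23, 57, 83, 83, 82]


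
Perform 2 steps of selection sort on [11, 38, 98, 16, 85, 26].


Initial: [11, 38, 98, 16, 85, 26]
Step 1: min=11 at 0
  Swap: [11, 38, 98, 16, 85, 26]
Step 2: min=16 at 3
  Swap: [11, 16, 98, 38, 85, 26]

After 2 steps: [11, 16, 98, 38, 85, 26]


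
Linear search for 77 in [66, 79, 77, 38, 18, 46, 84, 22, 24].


i=0: 66!=77
i=1: 79!=77
i=2: 77==77 found!

Found at 2, 3 comps


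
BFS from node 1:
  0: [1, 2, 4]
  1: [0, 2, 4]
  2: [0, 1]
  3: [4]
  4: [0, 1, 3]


Visit 1, enqueue [0, 2, 4]
Visit 0, enqueue []
Visit 2, enqueue []
Visit 4, enqueue [3]
Visit 3, enqueue []

BFS order: [1, 0, 2, 4, 3]


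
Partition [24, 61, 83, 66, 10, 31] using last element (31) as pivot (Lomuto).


Pivot: 31
  24 <= 31: advance i (no swap)
  10 <= 31: swap -> [24, 10, 83, 66, 61, 31]
Place pivot at 2: [24, 10, 31, 66, 61, 83]

Partitioned: [24, 10, 31, 66, 61, 83]


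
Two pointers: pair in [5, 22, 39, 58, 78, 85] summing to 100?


lo=0(5)+hi=5(85)=90
lo=1(22)+hi=5(85)=107
lo=1(22)+hi=4(78)=100

Yes: 22+78=100


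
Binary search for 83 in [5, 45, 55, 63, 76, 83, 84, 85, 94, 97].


Step 1: lo=0, hi=9, mid=4, val=76
Step 2: lo=5, hi=9, mid=7, val=85
Step 3: lo=5, hi=6, mid=5, val=83

Found at index 5


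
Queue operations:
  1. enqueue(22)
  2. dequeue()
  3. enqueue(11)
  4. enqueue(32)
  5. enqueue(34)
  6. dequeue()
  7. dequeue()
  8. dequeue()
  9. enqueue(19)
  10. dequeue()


enqueue(22) -> [22]
dequeue()->22, []
enqueue(11) -> [11]
enqueue(32) -> [11, 32]
enqueue(34) -> [11, 32, 34]
dequeue()->11, [32, 34]
dequeue()->32, [34]
dequeue()->34, []
enqueue(19) -> [19]
dequeue()->19, []

Final queue: []


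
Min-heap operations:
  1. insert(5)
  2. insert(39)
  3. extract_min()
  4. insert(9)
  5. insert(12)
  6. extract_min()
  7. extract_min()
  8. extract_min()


insert(5) -> [5]
insert(39) -> [5, 39]
extract_min()->5, [39]
insert(9) -> [9, 39]
insert(12) -> [9, 39, 12]
extract_min()->9, [12, 39]
extract_min()->12, [39]
extract_min()->39, []

Final heap: []


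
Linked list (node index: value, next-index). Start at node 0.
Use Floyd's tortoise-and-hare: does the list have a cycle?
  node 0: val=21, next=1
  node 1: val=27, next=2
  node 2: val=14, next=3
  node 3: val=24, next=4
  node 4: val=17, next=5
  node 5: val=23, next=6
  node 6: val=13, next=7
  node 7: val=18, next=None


Floyd's tortoise (slow, +1) and hare (fast, +2):
  init: slow=0, fast=0
  step 1: slow=1, fast=2
  step 2: slow=2, fast=4
  step 3: slow=3, fast=6
  step 4: fast 6->7->None, no cycle

Cycle: no


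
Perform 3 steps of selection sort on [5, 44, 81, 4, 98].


Initial: [5, 44, 81, 4, 98]
Step 1: min=4 at 3
  Swap: [4, 44, 81, 5, 98]
Step 2: min=5 at 3
  Swap: [4, 5, 81, 44, 98]
Step 3: min=44 at 3
  Swap: [4, 5, 44, 81, 98]

After 3 steps: [4, 5, 44, 81, 98]


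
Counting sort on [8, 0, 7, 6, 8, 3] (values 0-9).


Input: [8, 0, 7, 6, 8, 3]
Counts: [1, 0, 0, 1, 0, 0, 1, 1, 2, 0]

Sorted: [0, 3, 6, 7, 8, 8]


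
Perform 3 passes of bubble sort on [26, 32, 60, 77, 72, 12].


Initial: [26, 32, 60, 77, 72, 12]
Pass 1: [26, 32, 60, 72, 12, 77] (2 swaps)
Pass 2: [26, 32, 60, 12, 72, 77] (1 swaps)
Pass 3: [26, 32, 12, 60, 72, 77] (1 swaps)

After 3 passes: [26, 32, 12, 60, 72, 77]


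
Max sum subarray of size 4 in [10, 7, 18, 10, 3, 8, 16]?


[0:4]: 45
[1:5]: 38
[2:6]: 39
[3:7]: 37

Max: 45 at [0:4]


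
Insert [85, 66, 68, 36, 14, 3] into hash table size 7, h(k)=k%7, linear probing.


Insert 85: h=1 -> slot 1
Insert 66: h=3 -> slot 3
Insert 68: h=5 -> slot 5
Insert 36: h=1, 1 probes -> slot 2
Insert 14: h=0 -> slot 0
Insert 3: h=3, 1 probes -> slot 4

Table: [14, 85, 36, 66, 3, 68, None]


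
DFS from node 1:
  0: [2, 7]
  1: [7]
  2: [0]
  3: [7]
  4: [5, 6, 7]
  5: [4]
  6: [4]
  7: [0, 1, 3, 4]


Visit 1, push [7]
Visit 7, push [4, 3, 0]
Visit 0, push [2]
Visit 2, push []
Visit 3, push []
Visit 4, push [6, 5]
Visit 5, push []
Visit 6, push []

DFS order: [1, 7, 0, 2, 3, 4, 5, 6]


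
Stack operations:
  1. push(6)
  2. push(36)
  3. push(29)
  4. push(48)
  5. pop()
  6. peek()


push(6) -> [6]
push(36) -> [6, 36]
push(29) -> [6, 36, 29]
push(48) -> [6, 36, 29, 48]
pop()->48, [6, 36, 29]
peek()->29

Final stack: [6, 36, 29]


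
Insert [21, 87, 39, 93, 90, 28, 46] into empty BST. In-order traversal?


Insert 21: root
Insert 87: R from 21
Insert 39: R from 21 -> L from 87
Insert 93: R from 21 -> R from 87
Insert 90: R from 21 -> R from 87 -> L from 93
Insert 28: R from 21 -> L from 87 -> L from 39
Insert 46: R from 21 -> L from 87 -> R from 39

In-order: [21, 28, 39, 46, 87, 90, 93]


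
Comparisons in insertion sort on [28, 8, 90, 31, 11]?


Algorithm: insertion sort
Input: [28, 8, 90, 31, 11]
Sorted: [8, 11, 28, 31, 90]

8


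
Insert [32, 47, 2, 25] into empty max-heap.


Insert 32: [32]
Insert 47: [47, 32]
Insert 2: [47, 32, 2]
Insert 25: [47, 32, 2, 25]

Final heap: [47, 32, 2, 25]


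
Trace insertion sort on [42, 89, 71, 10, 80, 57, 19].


Initial: [42, 89, 71, 10, 80, 57, 19]
Insert 89: [42, 89, 71, 10, 80, 57, 19]
Insert 71: [42, 71, 89, 10, 80, 57, 19]
Insert 10: [10, 42, 71, 89, 80, 57, 19]
Insert 80: [10, 42, 71, 80, 89, 57, 19]
Insert 57: [10, 42, 57, 71, 80, 89, 19]
Insert 19: [10, 19, 42, 57, 71, 80, 89]

Sorted: [10, 19, 42, 57, 71, 80, 89]


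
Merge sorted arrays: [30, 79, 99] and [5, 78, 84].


Take 5 from B
Take 30 from A
Take 78 from B
Take 79 from A
Take 84 from B

Merged: [5, 30, 78, 79, 84, 99]


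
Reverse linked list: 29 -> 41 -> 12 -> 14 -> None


Step 1: curr=29, set curr.next=prev(None) | reversed so far: 29
Step 2: curr=41, set curr.next=prev(29) | reversed so far: 41 -> 29
Step 3: curr=12, set curr.next=prev(41) | reversed so far: 12 -> 41 -> 29
Step 4: curr=14, set curr.next=prev(12) | reversed so far: 14 -> 12 -> 41 -> 29

14 -> 12 -> 41 -> 29 -> None


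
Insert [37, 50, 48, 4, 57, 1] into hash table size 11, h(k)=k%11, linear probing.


Insert 37: h=4 -> slot 4
Insert 50: h=6 -> slot 6
Insert 48: h=4, 1 probes -> slot 5
Insert 4: h=4, 3 probes -> slot 7
Insert 57: h=2 -> slot 2
Insert 1: h=1 -> slot 1

Table: [None, 1, 57, None, 37, 48, 50, 4, None, None, None]


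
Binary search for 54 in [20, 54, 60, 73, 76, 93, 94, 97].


Step 1: lo=0, hi=7, mid=3, val=73
Step 2: lo=0, hi=2, mid=1, val=54

Found at index 1


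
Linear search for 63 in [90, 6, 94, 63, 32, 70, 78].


i=0: 90!=63
i=1: 6!=63
i=2: 94!=63
i=3: 63==63 found!

Found at 3, 4 comps


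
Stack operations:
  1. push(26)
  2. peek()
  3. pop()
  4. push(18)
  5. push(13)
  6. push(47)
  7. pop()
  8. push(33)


push(26) -> [26]
peek()->26
pop()->26, []
push(18) -> [18]
push(13) -> [18, 13]
push(47) -> [18, 13, 47]
pop()->47, [18, 13]
push(33) -> [18, 13, 33]

Final stack: [18, 13, 33]


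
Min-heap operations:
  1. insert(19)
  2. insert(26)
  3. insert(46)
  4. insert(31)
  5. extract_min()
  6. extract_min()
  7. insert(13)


insert(19) -> [19]
insert(26) -> [19, 26]
insert(46) -> [19, 26, 46]
insert(31) -> [19, 26, 46, 31]
extract_min()->19, [26, 31, 46]
extract_min()->26, [31, 46]
insert(13) -> [13, 46, 31]

Final heap: [13, 46, 31]


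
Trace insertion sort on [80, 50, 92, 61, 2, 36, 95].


Initial: [80, 50, 92, 61, 2, 36, 95]
Insert 50: [50, 80, 92, 61, 2, 36, 95]
Insert 92: [50, 80, 92, 61, 2, 36, 95]
Insert 61: [50, 61, 80, 92, 2, 36, 95]
Insert 2: [2, 50, 61, 80, 92, 36, 95]
Insert 36: [2, 36, 50, 61, 80, 92, 95]
Insert 95: [2, 36, 50, 61, 80, 92, 95]

Sorted: [2, 36, 50, 61, 80, 92, 95]


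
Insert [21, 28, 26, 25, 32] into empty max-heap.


Insert 21: [21]
Insert 28: [28, 21]
Insert 26: [28, 21, 26]
Insert 25: [28, 25, 26, 21]
Insert 32: [32, 28, 26, 21, 25]

Final heap: [32, 28, 26, 21, 25]


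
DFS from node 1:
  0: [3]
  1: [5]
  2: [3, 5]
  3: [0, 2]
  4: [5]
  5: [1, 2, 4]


Visit 1, push [5]
Visit 5, push [4, 2]
Visit 2, push [3]
Visit 3, push [0]
Visit 0, push []
Visit 4, push []

DFS order: [1, 5, 2, 3, 0, 4]


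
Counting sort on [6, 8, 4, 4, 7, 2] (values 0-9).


Input: [6, 8, 4, 4, 7, 2]
Counts: [0, 0, 1, 0, 2, 0, 1, 1, 1, 0]

Sorted: [2, 4, 4, 6, 7, 8]


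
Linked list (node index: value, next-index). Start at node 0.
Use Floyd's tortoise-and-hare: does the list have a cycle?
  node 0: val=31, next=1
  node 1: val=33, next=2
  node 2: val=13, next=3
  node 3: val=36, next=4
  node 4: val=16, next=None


Floyd's tortoise (slow, +1) and hare (fast, +2):
  init: slow=0, fast=0
  step 1: slow=1, fast=2
  step 2: slow=2, fast=4
  step 3: fast -> None, no cycle

Cycle: no


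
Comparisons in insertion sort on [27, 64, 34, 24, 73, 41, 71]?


Algorithm: insertion sort
Input: [27, 64, 34, 24, 73, 41, 71]
Sorted: [24, 27, 34, 41, 64, 71, 73]

12


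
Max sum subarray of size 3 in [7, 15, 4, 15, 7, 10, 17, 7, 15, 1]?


[0:3]: 26
[1:4]: 34
[2:5]: 26
[3:6]: 32
[4:7]: 34
[5:8]: 34
[6:9]: 39
[7:10]: 23

Max: 39 at [6:9]


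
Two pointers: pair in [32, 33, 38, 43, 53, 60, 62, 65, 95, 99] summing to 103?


lo=0(32)+hi=9(99)=131
lo=0(32)+hi=8(95)=127
lo=0(32)+hi=7(65)=97
lo=1(33)+hi=7(65)=98
lo=2(38)+hi=7(65)=103

Yes: 38+65=103


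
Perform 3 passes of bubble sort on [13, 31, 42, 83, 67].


Initial: [13, 31, 42, 83, 67]
Pass 1: [13, 31, 42, 67, 83] (1 swaps)
Pass 2: [13, 31, 42, 67, 83] (0 swaps)
Pass 3: [13, 31, 42, 67, 83] (0 swaps)

After 3 passes: [13, 31, 42, 67, 83]


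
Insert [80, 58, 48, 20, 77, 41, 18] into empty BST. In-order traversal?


Insert 80: root
Insert 58: L from 80
Insert 48: L from 80 -> L from 58
Insert 20: L from 80 -> L from 58 -> L from 48
Insert 77: L from 80 -> R from 58
Insert 41: L from 80 -> L from 58 -> L from 48 -> R from 20
Insert 18: L from 80 -> L from 58 -> L from 48 -> L from 20

In-order: [18, 20, 41, 48, 58, 77, 80]


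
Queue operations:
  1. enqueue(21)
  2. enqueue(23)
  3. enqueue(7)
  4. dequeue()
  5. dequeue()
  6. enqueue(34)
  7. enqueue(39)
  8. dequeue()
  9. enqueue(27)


enqueue(21) -> [21]
enqueue(23) -> [21, 23]
enqueue(7) -> [21, 23, 7]
dequeue()->21, [23, 7]
dequeue()->23, [7]
enqueue(34) -> [7, 34]
enqueue(39) -> [7, 34, 39]
dequeue()->7, [34, 39]
enqueue(27) -> [34, 39, 27]

Final queue: [34, 39, 27]


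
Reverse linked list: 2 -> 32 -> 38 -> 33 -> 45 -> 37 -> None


Step 1: curr=2, set curr.next=prev(None) | reversed so far: 2
Step 2: curr=32, set curr.next=prev(2) | reversed so far: 32 -> 2
Step 3: curr=38, set curr.next=prev(32) | reversed so far: 38 -> 32 -> 2
Step 4: curr=33, set curr.next=prev(38) | reversed so far: 33 -> 38 -> 32 -> 2
Step 5: curr=45, set curr.next=prev(33) | reversed so far: 45 -> 33 -> 38 -> 32 -> 2
Step 6: curr=37, set curr.next=prev(45) | reversed so far: 37 -> 45 -> 33 -> 38 -> 32 -> 2

37 -> 45 -> 33 -> 38 -> 32 -> 2 -> None


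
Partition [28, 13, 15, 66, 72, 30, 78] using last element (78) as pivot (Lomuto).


Pivot: 78
  28 <= 78: advance i (no swap)
  13 <= 78: advance i (no swap)
  15 <= 78: advance i (no swap)
  66 <= 78: advance i (no swap)
  72 <= 78: advance i (no swap)
  30 <= 78: advance i (no swap)
Place pivot at 6: [28, 13, 15, 66, 72, 30, 78]

Partitioned: [28, 13, 15, 66, 72, 30, 78]


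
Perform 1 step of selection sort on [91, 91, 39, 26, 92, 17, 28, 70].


Initial: [91, 91, 39, 26, 92, 17, 28, 70]
Step 1: min=17 at 5
  Swap: [17, 91, 39, 26, 92, 91, 28, 70]

After 1 step: [17, 91, 39, 26, 92, 91, 28, 70]


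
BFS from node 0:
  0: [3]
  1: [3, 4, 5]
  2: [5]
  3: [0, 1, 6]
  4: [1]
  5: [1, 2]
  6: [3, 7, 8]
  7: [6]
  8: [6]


Visit 0, enqueue [3]
Visit 3, enqueue [1, 6]
Visit 1, enqueue [4, 5]
Visit 6, enqueue [7, 8]
Visit 4, enqueue []
Visit 5, enqueue [2]
Visit 7, enqueue []
Visit 8, enqueue []
Visit 2, enqueue []

BFS order: [0, 3, 1, 6, 4, 5, 7, 8, 2]


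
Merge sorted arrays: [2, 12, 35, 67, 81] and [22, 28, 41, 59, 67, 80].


Take 2 from A
Take 12 from A
Take 22 from B
Take 28 from B
Take 35 from A
Take 41 from B
Take 59 from B
Take 67 from A
Take 67 from B
Take 80 from B

Merged: [2, 12, 22, 28, 35, 41, 59, 67, 67, 80, 81]


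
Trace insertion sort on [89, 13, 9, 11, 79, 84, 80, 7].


Initial: [89, 13, 9, 11, 79, 84, 80, 7]
Insert 13: [13, 89, 9, 11, 79, 84, 80, 7]
Insert 9: [9, 13, 89, 11, 79, 84, 80, 7]
Insert 11: [9, 11, 13, 89, 79, 84, 80, 7]
Insert 79: [9, 11, 13, 79, 89, 84, 80, 7]
Insert 84: [9, 11, 13, 79, 84, 89, 80, 7]
Insert 80: [9, 11, 13, 79, 80, 84, 89, 7]
Insert 7: [7, 9, 11, 13, 79, 80, 84, 89]

Sorted: [7, 9, 11, 13, 79, 80, 84, 89]


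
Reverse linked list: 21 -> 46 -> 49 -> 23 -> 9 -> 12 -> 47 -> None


Step 1: curr=21, set curr.next=prev(None) | reversed so far: 21
Step 2: curr=46, set curr.next=prev(21) | reversed so far: 46 -> 21
Step 3: curr=49, set curr.next=prev(46) | reversed so far: 49 -> 46 -> 21
Step 4: curr=23, set curr.next=prev(49) | reversed so far: 23 -> 49 -> 46 -> 21
Step 5: curr=9, set curr.next=prev(23) | reversed so far: 9 -> 23 -> 49 -> 46 -> 21
Step 6: curr=12, set curr.next=prev(9) | reversed so far: 12 -> 9 -> 23 -> 49 -> 46 -> 21
Step 7: curr=47, set curr.next=prev(12) | reversed so far: 47 -> 12 -> 9 -> 23 -> 49 -> 46 -> 21

47 -> 12 -> 9 -> 23 -> 49 -> 46 -> 21 -> None


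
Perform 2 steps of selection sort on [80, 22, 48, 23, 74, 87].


Initial: [80, 22, 48, 23, 74, 87]
Step 1: min=22 at 1
  Swap: [22, 80, 48, 23, 74, 87]
Step 2: min=23 at 3
  Swap: [22, 23, 48, 80, 74, 87]

After 2 steps: [22, 23, 48, 80, 74, 87]


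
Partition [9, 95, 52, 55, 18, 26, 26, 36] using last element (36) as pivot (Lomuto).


Pivot: 36
  9 <= 36: advance i (no swap)
  18 <= 36: swap -> [9, 18, 52, 55, 95, 26, 26, 36]
  26 <= 36: swap -> [9, 18, 26, 55, 95, 52, 26, 36]
  26 <= 36: swap -> [9, 18, 26, 26, 95, 52, 55, 36]
Place pivot at 4: [9, 18, 26, 26, 36, 52, 55, 95]

Partitioned: [9, 18, 26, 26, 36, 52, 55, 95]


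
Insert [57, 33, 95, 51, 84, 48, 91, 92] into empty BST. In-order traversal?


Insert 57: root
Insert 33: L from 57
Insert 95: R from 57
Insert 51: L from 57 -> R from 33
Insert 84: R from 57 -> L from 95
Insert 48: L from 57 -> R from 33 -> L from 51
Insert 91: R from 57 -> L from 95 -> R from 84
Insert 92: R from 57 -> L from 95 -> R from 84 -> R from 91

In-order: [33, 48, 51, 57, 84, 91, 92, 95]


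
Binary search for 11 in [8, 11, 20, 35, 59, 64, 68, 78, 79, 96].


Step 1: lo=0, hi=9, mid=4, val=59
Step 2: lo=0, hi=3, mid=1, val=11

Found at index 1


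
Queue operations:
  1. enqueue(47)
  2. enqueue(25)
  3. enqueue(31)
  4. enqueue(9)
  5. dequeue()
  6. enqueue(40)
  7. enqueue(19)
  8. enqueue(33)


enqueue(47) -> [47]
enqueue(25) -> [47, 25]
enqueue(31) -> [47, 25, 31]
enqueue(9) -> [47, 25, 31, 9]
dequeue()->47, [25, 31, 9]
enqueue(40) -> [25, 31, 9, 40]
enqueue(19) -> [25, 31, 9, 40, 19]
enqueue(33) -> [25, 31, 9, 40, 19, 33]

Final queue: [25, 31, 9, 40, 19, 33]


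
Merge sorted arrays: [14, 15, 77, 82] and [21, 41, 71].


Take 14 from A
Take 15 from A
Take 21 from B
Take 41 from B
Take 71 from B

Merged: [14, 15, 21, 41, 71, 77, 82]


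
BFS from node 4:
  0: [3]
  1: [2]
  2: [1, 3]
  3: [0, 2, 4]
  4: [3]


Visit 4, enqueue [3]
Visit 3, enqueue [0, 2]
Visit 0, enqueue []
Visit 2, enqueue [1]
Visit 1, enqueue []

BFS order: [4, 3, 0, 2, 1]


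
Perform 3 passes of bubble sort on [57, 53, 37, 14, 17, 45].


Initial: [57, 53, 37, 14, 17, 45]
Pass 1: [53, 37, 14, 17, 45, 57] (5 swaps)
Pass 2: [37, 14, 17, 45, 53, 57] (4 swaps)
Pass 3: [14, 17, 37, 45, 53, 57] (2 swaps)

After 3 passes: [14, 17, 37, 45, 53, 57]


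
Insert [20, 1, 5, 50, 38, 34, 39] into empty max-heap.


Insert 20: [20]
Insert 1: [20, 1]
Insert 5: [20, 1, 5]
Insert 50: [50, 20, 5, 1]
Insert 38: [50, 38, 5, 1, 20]
Insert 34: [50, 38, 34, 1, 20, 5]
Insert 39: [50, 38, 39, 1, 20, 5, 34]

Final heap: [50, 38, 39, 1, 20, 5, 34]


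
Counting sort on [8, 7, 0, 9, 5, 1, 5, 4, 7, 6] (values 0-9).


Input: [8, 7, 0, 9, 5, 1, 5, 4, 7, 6]
Counts: [1, 1, 0, 0, 1, 2, 1, 2, 1, 1]

Sorted: [0, 1, 4, 5, 5, 6, 7, 7, 8, 9]


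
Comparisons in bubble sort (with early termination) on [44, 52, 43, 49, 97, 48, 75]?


Algorithm: bubble sort (with early termination)
Input: [44, 52, 43, 49, 97, 48, 75]
Sorted: [43, 44, 48, 49, 52, 75, 97]

18


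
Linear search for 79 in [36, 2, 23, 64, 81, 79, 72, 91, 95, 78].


i=0: 36!=79
i=1: 2!=79
i=2: 23!=79
i=3: 64!=79
i=4: 81!=79
i=5: 79==79 found!

Found at 5, 6 comps


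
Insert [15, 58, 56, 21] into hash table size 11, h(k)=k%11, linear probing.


Insert 15: h=4 -> slot 4
Insert 58: h=3 -> slot 3
Insert 56: h=1 -> slot 1
Insert 21: h=10 -> slot 10

Table: [None, 56, None, 58, 15, None, None, None, None, None, 21]


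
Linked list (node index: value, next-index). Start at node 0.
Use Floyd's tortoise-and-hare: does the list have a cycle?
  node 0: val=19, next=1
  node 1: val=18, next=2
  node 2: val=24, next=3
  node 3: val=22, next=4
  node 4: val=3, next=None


Floyd's tortoise (slow, +1) and hare (fast, +2):
  init: slow=0, fast=0
  step 1: slow=1, fast=2
  step 2: slow=2, fast=4
  step 3: fast -> None, no cycle

Cycle: no


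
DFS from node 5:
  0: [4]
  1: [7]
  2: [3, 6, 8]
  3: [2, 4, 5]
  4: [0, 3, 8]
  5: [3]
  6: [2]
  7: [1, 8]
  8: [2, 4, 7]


Visit 5, push [3]
Visit 3, push [4, 2]
Visit 2, push [8, 6]
Visit 6, push []
Visit 8, push [7, 4]
Visit 4, push [0]
Visit 0, push []
Visit 7, push [1]
Visit 1, push []

DFS order: [5, 3, 2, 6, 8, 4, 0, 7, 1]


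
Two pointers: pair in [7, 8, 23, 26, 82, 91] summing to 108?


lo=0(7)+hi=5(91)=98
lo=1(8)+hi=5(91)=99
lo=2(23)+hi=5(91)=114
lo=2(23)+hi=4(82)=105
lo=3(26)+hi=4(82)=108

Yes: 26+82=108


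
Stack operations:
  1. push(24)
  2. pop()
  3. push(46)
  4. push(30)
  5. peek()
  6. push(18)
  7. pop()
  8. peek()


push(24) -> [24]
pop()->24, []
push(46) -> [46]
push(30) -> [46, 30]
peek()->30
push(18) -> [46, 30, 18]
pop()->18, [46, 30]
peek()->30

Final stack: [46, 30]


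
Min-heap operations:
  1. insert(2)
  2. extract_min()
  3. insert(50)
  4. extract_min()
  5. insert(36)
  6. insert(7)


insert(2) -> [2]
extract_min()->2, []
insert(50) -> [50]
extract_min()->50, []
insert(36) -> [36]
insert(7) -> [7, 36]

Final heap: [7, 36]


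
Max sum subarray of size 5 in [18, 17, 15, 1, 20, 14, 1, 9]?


[0:5]: 71
[1:6]: 67
[2:7]: 51
[3:8]: 45

Max: 71 at [0:5]


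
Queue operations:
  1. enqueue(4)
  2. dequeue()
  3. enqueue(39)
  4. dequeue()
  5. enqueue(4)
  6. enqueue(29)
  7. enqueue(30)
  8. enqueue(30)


enqueue(4) -> [4]
dequeue()->4, []
enqueue(39) -> [39]
dequeue()->39, []
enqueue(4) -> [4]
enqueue(29) -> [4, 29]
enqueue(30) -> [4, 29, 30]
enqueue(30) -> [4, 29, 30, 30]

Final queue: [4, 29, 30, 30]


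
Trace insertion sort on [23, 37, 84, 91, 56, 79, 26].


Initial: [23, 37, 84, 91, 56, 79, 26]
Insert 37: [23, 37, 84, 91, 56, 79, 26]
Insert 84: [23, 37, 84, 91, 56, 79, 26]
Insert 91: [23, 37, 84, 91, 56, 79, 26]
Insert 56: [23, 37, 56, 84, 91, 79, 26]
Insert 79: [23, 37, 56, 79, 84, 91, 26]
Insert 26: [23, 26, 37, 56, 79, 84, 91]

Sorted: [23, 26, 37, 56, 79, 84, 91]


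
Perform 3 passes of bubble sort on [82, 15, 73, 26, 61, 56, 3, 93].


Initial: [82, 15, 73, 26, 61, 56, 3, 93]
Pass 1: [15, 73, 26, 61, 56, 3, 82, 93] (6 swaps)
Pass 2: [15, 26, 61, 56, 3, 73, 82, 93] (4 swaps)
Pass 3: [15, 26, 56, 3, 61, 73, 82, 93] (2 swaps)

After 3 passes: [15, 26, 56, 3, 61, 73, 82, 93]


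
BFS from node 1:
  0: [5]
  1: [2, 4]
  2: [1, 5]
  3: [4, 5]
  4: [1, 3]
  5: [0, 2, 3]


Visit 1, enqueue [2, 4]
Visit 2, enqueue [5]
Visit 4, enqueue [3]
Visit 5, enqueue [0]
Visit 3, enqueue []
Visit 0, enqueue []

BFS order: [1, 2, 4, 5, 3, 0]


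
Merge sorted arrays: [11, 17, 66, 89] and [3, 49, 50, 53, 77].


Take 3 from B
Take 11 from A
Take 17 from A
Take 49 from B
Take 50 from B
Take 53 from B
Take 66 from A
Take 77 from B

Merged: [3, 11, 17, 49, 50, 53, 66, 77, 89]


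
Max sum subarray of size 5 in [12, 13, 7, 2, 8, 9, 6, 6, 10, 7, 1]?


[0:5]: 42
[1:6]: 39
[2:7]: 32
[3:8]: 31
[4:9]: 39
[5:10]: 38
[6:11]: 30

Max: 42 at [0:5]


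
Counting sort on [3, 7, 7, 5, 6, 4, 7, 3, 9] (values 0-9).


Input: [3, 7, 7, 5, 6, 4, 7, 3, 9]
Counts: [0, 0, 0, 2, 1, 1, 1, 3, 0, 1]

Sorted: [3, 3, 4, 5, 6, 7, 7, 7, 9]


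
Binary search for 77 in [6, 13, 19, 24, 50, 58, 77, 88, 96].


Step 1: lo=0, hi=8, mid=4, val=50
Step 2: lo=5, hi=8, mid=6, val=77

Found at index 6


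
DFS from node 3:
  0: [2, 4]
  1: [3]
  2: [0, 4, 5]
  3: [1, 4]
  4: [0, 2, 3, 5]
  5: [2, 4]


Visit 3, push [4, 1]
Visit 1, push []
Visit 4, push [5, 2, 0]
Visit 0, push [2]
Visit 2, push [5]
Visit 5, push []

DFS order: [3, 1, 4, 0, 2, 5]


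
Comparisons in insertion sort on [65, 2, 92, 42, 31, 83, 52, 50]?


Algorithm: insertion sort
Input: [65, 2, 92, 42, 31, 83, 52, 50]
Sorted: [2, 31, 42, 50, 52, 65, 83, 92]

20


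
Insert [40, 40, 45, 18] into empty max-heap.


Insert 40: [40]
Insert 40: [40, 40]
Insert 45: [45, 40, 40]
Insert 18: [45, 40, 40, 18]

Final heap: [45, 40, 40, 18]


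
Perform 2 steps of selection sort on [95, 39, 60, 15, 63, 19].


Initial: [95, 39, 60, 15, 63, 19]
Step 1: min=15 at 3
  Swap: [15, 39, 60, 95, 63, 19]
Step 2: min=19 at 5
  Swap: [15, 19, 60, 95, 63, 39]

After 2 steps: [15, 19, 60, 95, 63, 39]


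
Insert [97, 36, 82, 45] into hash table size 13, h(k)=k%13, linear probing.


Insert 97: h=6 -> slot 6
Insert 36: h=10 -> slot 10
Insert 82: h=4 -> slot 4
Insert 45: h=6, 1 probes -> slot 7

Table: [None, None, None, None, 82, None, 97, 45, None, None, 36, None, None]


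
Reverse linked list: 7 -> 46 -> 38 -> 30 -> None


Step 1: curr=7, set curr.next=prev(None) | reversed so far: 7
Step 2: curr=46, set curr.next=prev(7) | reversed so far: 46 -> 7
Step 3: curr=38, set curr.next=prev(46) | reversed so far: 38 -> 46 -> 7
Step 4: curr=30, set curr.next=prev(38) | reversed so far: 30 -> 38 -> 46 -> 7

30 -> 38 -> 46 -> 7 -> None


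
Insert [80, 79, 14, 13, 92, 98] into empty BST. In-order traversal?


Insert 80: root
Insert 79: L from 80
Insert 14: L from 80 -> L from 79
Insert 13: L from 80 -> L from 79 -> L from 14
Insert 92: R from 80
Insert 98: R from 80 -> R from 92

In-order: [13, 14, 79, 80, 92, 98]


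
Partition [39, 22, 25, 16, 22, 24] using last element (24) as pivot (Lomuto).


Pivot: 24
  22 <= 24: swap -> [22, 39, 25, 16, 22, 24]
  16 <= 24: swap -> [22, 16, 25, 39, 22, 24]
  22 <= 24: swap -> [22, 16, 22, 39, 25, 24]
Place pivot at 3: [22, 16, 22, 24, 25, 39]

Partitioned: [22, 16, 22, 24, 25, 39]


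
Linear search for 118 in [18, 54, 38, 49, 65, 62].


i=0: 18!=118
i=1: 54!=118
i=2: 38!=118
i=3: 49!=118
i=4: 65!=118
i=5: 62!=118

Not found, 6 comps


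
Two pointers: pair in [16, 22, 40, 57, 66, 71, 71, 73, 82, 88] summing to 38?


lo=0(16)+hi=9(88)=104
lo=0(16)+hi=8(82)=98
lo=0(16)+hi=7(73)=89
lo=0(16)+hi=6(71)=87
lo=0(16)+hi=5(71)=87
lo=0(16)+hi=4(66)=82
lo=0(16)+hi=3(57)=73
lo=0(16)+hi=2(40)=56
lo=0(16)+hi=1(22)=38

Yes: 16+22=38


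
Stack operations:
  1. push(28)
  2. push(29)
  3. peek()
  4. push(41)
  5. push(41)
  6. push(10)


push(28) -> [28]
push(29) -> [28, 29]
peek()->29
push(41) -> [28, 29, 41]
push(41) -> [28, 29, 41, 41]
push(10) -> [28, 29, 41, 41, 10]

Final stack: [28, 29, 41, 41, 10]


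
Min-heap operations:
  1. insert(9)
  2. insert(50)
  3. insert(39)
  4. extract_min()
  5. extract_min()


insert(9) -> [9]
insert(50) -> [9, 50]
insert(39) -> [9, 50, 39]
extract_min()->9, [39, 50]
extract_min()->39, [50]

Final heap: [50]


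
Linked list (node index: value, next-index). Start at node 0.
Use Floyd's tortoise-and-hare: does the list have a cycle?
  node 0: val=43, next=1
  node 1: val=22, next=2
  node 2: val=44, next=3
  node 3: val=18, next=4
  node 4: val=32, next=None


Floyd's tortoise (slow, +1) and hare (fast, +2):
  init: slow=0, fast=0
  step 1: slow=1, fast=2
  step 2: slow=2, fast=4
  step 3: fast -> None, no cycle

Cycle: no


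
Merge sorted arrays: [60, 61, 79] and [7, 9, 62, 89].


Take 7 from B
Take 9 from B
Take 60 from A
Take 61 from A
Take 62 from B
Take 79 from A

Merged: [7, 9, 60, 61, 62, 79, 89]


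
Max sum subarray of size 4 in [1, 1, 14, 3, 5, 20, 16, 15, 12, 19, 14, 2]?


[0:4]: 19
[1:5]: 23
[2:6]: 42
[3:7]: 44
[4:8]: 56
[5:9]: 63
[6:10]: 62
[7:11]: 60
[8:12]: 47

Max: 63 at [5:9]


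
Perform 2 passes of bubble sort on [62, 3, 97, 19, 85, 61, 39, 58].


Initial: [62, 3, 97, 19, 85, 61, 39, 58]
Pass 1: [3, 62, 19, 85, 61, 39, 58, 97] (6 swaps)
Pass 2: [3, 19, 62, 61, 39, 58, 85, 97] (4 swaps)

After 2 passes: [3, 19, 62, 61, 39, 58, 85, 97]


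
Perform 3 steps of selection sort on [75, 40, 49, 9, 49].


Initial: [75, 40, 49, 9, 49]
Step 1: min=9 at 3
  Swap: [9, 40, 49, 75, 49]
Step 2: min=40 at 1
  Swap: [9, 40, 49, 75, 49]
Step 3: min=49 at 2
  Swap: [9, 40, 49, 75, 49]

After 3 steps: [9, 40, 49, 75, 49]


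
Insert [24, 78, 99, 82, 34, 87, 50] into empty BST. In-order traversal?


Insert 24: root
Insert 78: R from 24
Insert 99: R from 24 -> R from 78
Insert 82: R from 24 -> R from 78 -> L from 99
Insert 34: R from 24 -> L from 78
Insert 87: R from 24 -> R from 78 -> L from 99 -> R from 82
Insert 50: R from 24 -> L from 78 -> R from 34

In-order: [24, 34, 50, 78, 82, 87, 99]


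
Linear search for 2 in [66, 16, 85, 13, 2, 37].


i=0: 66!=2
i=1: 16!=2
i=2: 85!=2
i=3: 13!=2
i=4: 2==2 found!

Found at 4, 5 comps


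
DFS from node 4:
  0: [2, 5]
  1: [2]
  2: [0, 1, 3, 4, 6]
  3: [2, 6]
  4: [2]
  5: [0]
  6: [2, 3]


Visit 4, push [2]
Visit 2, push [6, 3, 1, 0]
Visit 0, push [5]
Visit 5, push []
Visit 1, push []
Visit 3, push [6]
Visit 6, push []

DFS order: [4, 2, 0, 5, 1, 3, 6]


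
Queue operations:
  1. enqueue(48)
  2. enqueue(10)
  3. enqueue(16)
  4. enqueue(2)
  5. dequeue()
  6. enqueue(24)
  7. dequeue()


enqueue(48) -> [48]
enqueue(10) -> [48, 10]
enqueue(16) -> [48, 10, 16]
enqueue(2) -> [48, 10, 16, 2]
dequeue()->48, [10, 16, 2]
enqueue(24) -> [10, 16, 2, 24]
dequeue()->10, [16, 2, 24]

Final queue: [16, 2, 24]


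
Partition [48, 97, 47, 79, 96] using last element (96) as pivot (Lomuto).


Pivot: 96
  48 <= 96: advance i (no swap)
  47 <= 96: swap -> [48, 47, 97, 79, 96]
  79 <= 96: swap -> [48, 47, 79, 97, 96]
Place pivot at 3: [48, 47, 79, 96, 97]

Partitioned: [48, 47, 79, 96, 97]


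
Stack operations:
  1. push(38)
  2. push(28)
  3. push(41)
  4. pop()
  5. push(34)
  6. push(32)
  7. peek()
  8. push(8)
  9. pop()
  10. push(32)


push(38) -> [38]
push(28) -> [38, 28]
push(41) -> [38, 28, 41]
pop()->41, [38, 28]
push(34) -> [38, 28, 34]
push(32) -> [38, 28, 34, 32]
peek()->32
push(8) -> [38, 28, 34, 32, 8]
pop()->8, [38, 28, 34, 32]
push(32) -> [38, 28, 34, 32, 32]

Final stack: [38, 28, 34, 32, 32]


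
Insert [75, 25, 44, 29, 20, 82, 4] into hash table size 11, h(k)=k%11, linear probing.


Insert 75: h=9 -> slot 9
Insert 25: h=3 -> slot 3
Insert 44: h=0 -> slot 0
Insert 29: h=7 -> slot 7
Insert 20: h=9, 1 probes -> slot 10
Insert 82: h=5 -> slot 5
Insert 4: h=4 -> slot 4

Table: [44, None, None, 25, 4, 82, None, 29, None, 75, 20]


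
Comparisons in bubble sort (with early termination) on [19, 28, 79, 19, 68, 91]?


Algorithm: bubble sort (with early termination)
Input: [19, 28, 79, 19, 68, 91]
Sorted: [19, 19, 28, 68, 79, 91]

12


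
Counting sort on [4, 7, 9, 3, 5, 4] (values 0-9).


Input: [4, 7, 9, 3, 5, 4]
Counts: [0, 0, 0, 1, 2, 1, 0, 1, 0, 1]

Sorted: [3, 4, 4, 5, 7, 9]


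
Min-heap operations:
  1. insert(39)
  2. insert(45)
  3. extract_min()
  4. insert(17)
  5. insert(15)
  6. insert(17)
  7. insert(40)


insert(39) -> [39]
insert(45) -> [39, 45]
extract_min()->39, [45]
insert(17) -> [17, 45]
insert(15) -> [15, 45, 17]
insert(17) -> [15, 17, 17, 45]
insert(40) -> [15, 17, 17, 45, 40]

Final heap: [15, 17, 17, 45, 40]


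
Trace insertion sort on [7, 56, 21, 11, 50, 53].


Initial: [7, 56, 21, 11, 50, 53]
Insert 56: [7, 56, 21, 11, 50, 53]
Insert 21: [7, 21, 56, 11, 50, 53]
Insert 11: [7, 11, 21, 56, 50, 53]
Insert 50: [7, 11, 21, 50, 56, 53]
Insert 53: [7, 11, 21, 50, 53, 56]

Sorted: [7, 11, 21, 50, 53, 56]


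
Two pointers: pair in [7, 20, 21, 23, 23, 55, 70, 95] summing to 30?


lo=0(7)+hi=7(95)=102
lo=0(7)+hi=6(70)=77
lo=0(7)+hi=5(55)=62
lo=0(7)+hi=4(23)=30

Yes: 7+23=30


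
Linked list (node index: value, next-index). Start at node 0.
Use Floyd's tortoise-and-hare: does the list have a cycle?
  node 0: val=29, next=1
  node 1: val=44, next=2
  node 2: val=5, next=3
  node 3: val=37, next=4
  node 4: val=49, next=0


Floyd's tortoise (slow, +1) and hare (fast, +2):
  init: slow=0, fast=0
  step 1: slow=1, fast=2
  step 2: slow=2, fast=4
  step 3: slow=3, fast=1
  step 4: slow=4, fast=3
  step 5: slow=0, fast=0
  slow == fast at node 0: cycle detected

Cycle: yes


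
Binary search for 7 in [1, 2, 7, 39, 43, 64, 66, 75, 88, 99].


Step 1: lo=0, hi=9, mid=4, val=43
Step 2: lo=0, hi=3, mid=1, val=2
Step 3: lo=2, hi=3, mid=2, val=7

Found at index 2


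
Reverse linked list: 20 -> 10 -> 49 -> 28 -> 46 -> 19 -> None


Step 1: curr=20, set curr.next=prev(None) | reversed so far: 20
Step 2: curr=10, set curr.next=prev(20) | reversed so far: 10 -> 20
Step 3: curr=49, set curr.next=prev(10) | reversed so far: 49 -> 10 -> 20
Step 4: curr=28, set curr.next=prev(49) | reversed so far: 28 -> 49 -> 10 -> 20
Step 5: curr=46, set curr.next=prev(28) | reversed so far: 46 -> 28 -> 49 -> 10 -> 20
Step 6: curr=19, set curr.next=prev(46) | reversed so far: 19 -> 46 -> 28 -> 49 -> 10 -> 20

19 -> 46 -> 28 -> 49 -> 10 -> 20 -> None


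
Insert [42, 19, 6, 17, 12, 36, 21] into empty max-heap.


Insert 42: [42]
Insert 19: [42, 19]
Insert 6: [42, 19, 6]
Insert 17: [42, 19, 6, 17]
Insert 12: [42, 19, 6, 17, 12]
Insert 36: [42, 19, 36, 17, 12, 6]
Insert 21: [42, 19, 36, 17, 12, 6, 21]

Final heap: [42, 19, 36, 17, 12, 6, 21]


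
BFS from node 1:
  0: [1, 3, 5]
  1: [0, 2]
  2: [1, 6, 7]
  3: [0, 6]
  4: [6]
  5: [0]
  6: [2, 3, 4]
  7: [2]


Visit 1, enqueue [0, 2]
Visit 0, enqueue [3, 5]
Visit 2, enqueue [6, 7]
Visit 3, enqueue []
Visit 5, enqueue []
Visit 6, enqueue [4]
Visit 7, enqueue []
Visit 4, enqueue []

BFS order: [1, 0, 2, 3, 5, 6, 7, 4]


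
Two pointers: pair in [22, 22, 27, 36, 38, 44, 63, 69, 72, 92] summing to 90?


lo=0(22)+hi=9(92)=114
lo=0(22)+hi=8(72)=94
lo=0(22)+hi=7(69)=91
lo=0(22)+hi=6(63)=85
lo=1(22)+hi=6(63)=85
lo=2(27)+hi=6(63)=90

Yes: 27+63=90


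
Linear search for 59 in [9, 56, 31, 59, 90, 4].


i=0: 9!=59
i=1: 56!=59
i=2: 31!=59
i=3: 59==59 found!

Found at 3, 4 comps


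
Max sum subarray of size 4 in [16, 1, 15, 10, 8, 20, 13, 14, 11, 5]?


[0:4]: 42
[1:5]: 34
[2:6]: 53
[3:7]: 51
[4:8]: 55
[5:9]: 58
[6:10]: 43

Max: 58 at [5:9]


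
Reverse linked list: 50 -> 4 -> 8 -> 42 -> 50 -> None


Step 1: curr=50, set curr.next=prev(None) | reversed so far: 50
Step 2: curr=4, set curr.next=prev(50) | reversed so far: 4 -> 50
Step 3: curr=8, set curr.next=prev(4) | reversed so far: 8 -> 4 -> 50
Step 4: curr=42, set curr.next=prev(8) | reversed so far: 42 -> 8 -> 4 -> 50
Step 5: curr=50, set curr.next=prev(42) | reversed so far: 50 -> 42 -> 8 -> 4 -> 50

50 -> 42 -> 8 -> 4 -> 50 -> None


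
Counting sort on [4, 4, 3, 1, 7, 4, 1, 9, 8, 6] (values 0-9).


Input: [4, 4, 3, 1, 7, 4, 1, 9, 8, 6]
Counts: [0, 2, 0, 1, 3, 0, 1, 1, 1, 1]

Sorted: [1, 1, 3, 4, 4, 4, 6, 7, 8, 9]


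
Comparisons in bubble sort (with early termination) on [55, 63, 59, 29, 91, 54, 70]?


Algorithm: bubble sort (with early termination)
Input: [55, 63, 59, 29, 91, 54, 70]
Sorted: [29, 54, 55, 59, 63, 70, 91]

20


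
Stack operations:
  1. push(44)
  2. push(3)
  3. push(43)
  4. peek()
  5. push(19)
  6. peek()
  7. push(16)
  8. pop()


push(44) -> [44]
push(3) -> [44, 3]
push(43) -> [44, 3, 43]
peek()->43
push(19) -> [44, 3, 43, 19]
peek()->19
push(16) -> [44, 3, 43, 19, 16]
pop()->16, [44, 3, 43, 19]

Final stack: [44, 3, 43, 19]


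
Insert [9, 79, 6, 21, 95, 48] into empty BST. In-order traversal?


Insert 9: root
Insert 79: R from 9
Insert 6: L from 9
Insert 21: R from 9 -> L from 79
Insert 95: R from 9 -> R from 79
Insert 48: R from 9 -> L from 79 -> R from 21

In-order: [6, 9, 21, 48, 79, 95]


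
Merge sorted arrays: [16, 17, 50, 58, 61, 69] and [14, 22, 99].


Take 14 from B
Take 16 from A
Take 17 from A
Take 22 from B
Take 50 from A
Take 58 from A
Take 61 from A
Take 69 from A

Merged: [14, 16, 17, 22, 50, 58, 61, 69, 99]


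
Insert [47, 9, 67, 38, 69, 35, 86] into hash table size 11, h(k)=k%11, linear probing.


Insert 47: h=3 -> slot 3
Insert 9: h=9 -> slot 9
Insert 67: h=1 -> slot 1
Insert 38: h=5 -> slot 5
Insert 69: h=3, 1 probes -> slot 4
Insert 35: h=2 -> slot 2
Insert 86: h=9, 1 probes -> slot 10

Table: [None, 67, 35, 47, 69, 38, None, None, None, 9, 86]


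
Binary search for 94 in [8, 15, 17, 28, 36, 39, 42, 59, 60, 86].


Step 1: lo=0, hi=9, mid=4, val=36
Step 2: lo=5, hi=9, mid=7, val=59
Step 3: lo=8, hi=9, mid=8, val=60
Step 4: lo=9, hi=9, mid=9, val=86

Not found


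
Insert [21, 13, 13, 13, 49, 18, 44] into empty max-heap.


Insert 21: [21]
Insert 13: [21, 13]
Insert 13: [21, 13, 13]
Insert 13: [21, 13, 13, 13]
Insert 49: [49, 21, 13, 13, 13]
Insert 18: [49, 21, 18, 13, 13, 13]
Insert 44: [49, 21, 44, 13, 13, 13, 18]

Final heap: [49, 21, 44, 13, 13, 13, 18]


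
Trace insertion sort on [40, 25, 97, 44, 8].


Initial: [40, 25, 97, 44, 8]
Insert 25: [25, 40, 97, 44, 8]
Insert 97: [25, 40, 97, 44, 8]
Insert 44: [25, 40, 44, 97, 8]
Insert 8: [8, 25, 40, 44, 97]

Sorted: [8, 25, 40, 44, 97]


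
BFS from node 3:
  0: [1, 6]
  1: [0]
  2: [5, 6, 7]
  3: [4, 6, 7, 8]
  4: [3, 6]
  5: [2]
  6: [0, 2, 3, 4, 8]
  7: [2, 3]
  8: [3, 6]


Visit 3, enqueue [4, 6, 7, 8]
Visit 4, enqueue []
Visit 6, enqueue [0, 2]
Visit 7, enqueue []
Visit 8, enqueue []
Visit 0, enqueue [1]
Visit 2, enqueue [5]
Visit 1, enqueue []
Visit 5, enqueue []

BFS order: [3, 4, 6, 7, 8, 0, 2, 1, 5]


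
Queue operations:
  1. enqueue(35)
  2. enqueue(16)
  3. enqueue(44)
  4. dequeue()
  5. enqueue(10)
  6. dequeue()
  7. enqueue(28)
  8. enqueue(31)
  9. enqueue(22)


enqueue(35) -> [35]
enqueue(16) -> [35, 16]
enqueue(44) -> [35, 16, 44]
dequeue()->35, [16, 44]
enqueue(10) -> [16, 44, 10]
dequeue()->16, [44, 10]
enqueue(28) -> [44, 10, 28]
enqueue(31) -> [44, 10, 28, 31]
enqueue(22) -> [44, 10, 28, 31, 22]

Final queue: [44, 10, 28, 31, 22]


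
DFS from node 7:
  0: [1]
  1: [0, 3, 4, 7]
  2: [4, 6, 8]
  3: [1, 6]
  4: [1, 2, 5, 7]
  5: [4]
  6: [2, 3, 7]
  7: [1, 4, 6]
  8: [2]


Visit 7, push [6, 4, 1]
Visit 1, push [4, 3, 0]
Visit 0, push []
Visit 3, push [6]
Visit 6, push [2]
Visit 2, push [8, 4]
Visit 4, push [5]
Visit 5, push []
Visit 8, push []

DFS order: [7, 1, 0, 3, 6, 2, 4, 5, 8]


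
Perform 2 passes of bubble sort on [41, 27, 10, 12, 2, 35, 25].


Initial: [41, 27, 10, 12, 2, 35, 25]
Pass 1: [27, 10, 12, 2, 35, 25, 41] (6 swaps)
Pass 2: [10, 12, 2, 27, 25, 35, 41] (4 swaps)

After 2 passes: [10, 12, 2, 27, 25, 35, 41]


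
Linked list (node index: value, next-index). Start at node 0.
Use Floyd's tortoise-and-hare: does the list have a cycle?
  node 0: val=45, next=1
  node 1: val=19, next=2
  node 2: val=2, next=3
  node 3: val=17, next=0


Floyd's tortoise (slow, +1) and hare (fast, +2):
  init: slow=0, fast=0
  step 1: slow=1, fast=2
  step 2: slow=2, fast=0
  step 3: slow=3, fast=2
  step 4: slow=0, fast=0
  slow == fast at node 0: cycle detected

Cycle: yes


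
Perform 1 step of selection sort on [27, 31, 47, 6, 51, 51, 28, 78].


Initial: [27, 31, 47, 6, 51, 51, 28, 78]
Step 1: min=6 at 3
  Swap: [6, 31, 47, 27, 51, 51, 28, 78]

After 1 step: [6, 31, 47, 27, 51, 51, 28, 78]


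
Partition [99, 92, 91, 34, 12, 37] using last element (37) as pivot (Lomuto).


Pivot: 37
  34 <= 37: swap -> [34, 92, 91, 99, 12, 37]
  12 <= 37: swap -> [34, 12, 91, 99, 92, 37]
Place pivot at 2: [34, 12, 37, 99, 92, 91]

Partitioned: [34, 12, 37, 99, 92, 91]


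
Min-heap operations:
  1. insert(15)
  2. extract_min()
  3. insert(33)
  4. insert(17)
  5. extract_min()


insert(15) -> [15]
extract_min()->15, []
insert(33) -> [33]
insert(17) -> [17, 33]
extract_min()->17, [33]

Final heap: [33]


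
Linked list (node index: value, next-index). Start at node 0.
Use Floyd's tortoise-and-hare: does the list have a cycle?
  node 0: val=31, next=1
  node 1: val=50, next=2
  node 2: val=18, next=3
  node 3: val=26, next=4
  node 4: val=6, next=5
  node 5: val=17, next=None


Floyd's tortoise (slow, +1) and hare (fast, +2):
  init: slow=0, fast=0
  step 1: slow=1, fast=2
  step 2: slow=2, fast=4
  step 3: fast 4->5->None, no cycle

Cycle: no


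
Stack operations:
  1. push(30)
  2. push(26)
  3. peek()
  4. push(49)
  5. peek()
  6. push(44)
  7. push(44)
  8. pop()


push(30) -> [30]
push(26) -> [30, 26]
peek()->26
push(49) -> [30, 26, 49]
peek()->49
push(44) -> [30, 26, 49, 44]
push(44) -> [30, 26, 49, 44, 44]
pop()->44, [30, 26, 49, 44]

Final stack: [30, 26, 49, 44]


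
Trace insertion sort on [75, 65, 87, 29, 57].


Initial: [75, 65, 87, 29, 57]
Insert 65: [65, 75, 87, 29, 57]
Insert 87: [65, 75, 87, 29, 57]
Insert 29: [29, 65, 75, 87, 57]
Insert 57: [29, 57, 65, 75, 87]

Sorted: [29, 57, 65, 75, 87]


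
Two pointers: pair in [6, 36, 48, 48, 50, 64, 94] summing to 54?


lo=0(6)+hi=6(94)=100
lo=0(6)+hi=5(64)=70
lo=0(6)+hi=4(50)=56
lo=0(6)+hi=3(48)=54

Yes: 6+48=54
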